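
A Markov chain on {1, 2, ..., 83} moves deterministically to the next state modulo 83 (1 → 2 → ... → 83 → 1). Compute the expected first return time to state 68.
E[T_68 | X_0 = 68] = 83

The chain cycles deterministically, so starting at state 68 it returns in exactly 83 steps. Equivalently, the stationary distribution is uniform π_j = 1/83 for every state j, so by Kac's formula E[T_68] = 1/π_68 = 83.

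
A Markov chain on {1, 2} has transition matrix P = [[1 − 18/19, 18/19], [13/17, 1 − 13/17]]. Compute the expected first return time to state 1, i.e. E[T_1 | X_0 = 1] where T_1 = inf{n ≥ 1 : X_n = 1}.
E[T_1 | X_0 = 1] = 1/π_1 = 553/247

For an irreducible recurrent Markov chain with stationary distribution π, E[T_i | X_0 = i] = 1/π_i (Kac's formula). Here π_1 = (13/17)/(18/19 + 13/17) = (13/17)/(553/323) = 247/553, so E[T_1 | X_0 = 1] = 1/π_1 = (18/19 + 13/17)/(13/17) = (553/323)/(13/17) = 553/247.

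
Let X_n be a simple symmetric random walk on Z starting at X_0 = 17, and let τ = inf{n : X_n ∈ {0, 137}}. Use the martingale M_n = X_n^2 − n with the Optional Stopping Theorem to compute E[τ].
E[τ] = 2040

M_n = X_n^2 − n is a martingale (since E[X_{n+1}^2 | F_n] = X_n^2 + 1). By OST (τ has finite mean in a bounded region), E[M_τ] = E[M_0] = X_0^2 − 0 = 17^2 = 289. Also E[M_τ] = E[X_τ^2] − E[τ]. The walk exits at 0 or 137, with P(hit 137 first) = 17/137, so E[X_τ^2] = 137^2 · 17/137 + 0 = 2329. Thus E[τ] = E[X_τ^2] − E[M_τ] = 2329 − 289 = 2040 = 17(137 − 17) = 2040.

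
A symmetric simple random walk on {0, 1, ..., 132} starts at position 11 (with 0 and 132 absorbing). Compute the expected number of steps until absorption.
E[τ | X_0 = 11] = 1331

Let v_k = E[τ | X_0 = k]. Boundary: v_0 = v_132 = 0. Recurrence: v_k = 1 + (v_{k-1} + v_{k+1})/2 for 1 ≤ k ≤ 131. The particular solution to v_k − (v_{k-1} + v_{k+1})/2 = 1 is v_k = −k^2. Adding homogeneous solution A + B k and matching boundaries gives v_k = k (132 − k). Substituting k = 11: v_11 = 11 · 121 = 1331.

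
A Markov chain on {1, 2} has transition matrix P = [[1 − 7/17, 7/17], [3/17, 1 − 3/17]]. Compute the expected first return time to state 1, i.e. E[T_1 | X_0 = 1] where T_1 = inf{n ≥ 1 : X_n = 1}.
E[T_1 | X_0 = 1] = 1/π_1 = 10/3

For an irreducible recurrent Markov chain with stationary distribution π, E[T_i | X_0 = i] = 1/π_i (Kac's formula). Here π_1 = (3/17)/(7/17 + 3/17) = (3/17)/(10/17) = 3/10, so E[T_1 | X_0 = 1] = 1/π_1 = (7/17 + 3/17)/(3/17) = (10/17)/(3/17) = 10/3.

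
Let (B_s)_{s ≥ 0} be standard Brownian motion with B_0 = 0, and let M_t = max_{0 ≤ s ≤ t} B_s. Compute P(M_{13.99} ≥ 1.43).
P(M_{13.99} ≥ 1.43) = 2·P(B_{13.99} ≥ 1.43) = 2(1 − Φ(1.43/√13.99)) ≈ 0.7022

By the reflection principle for Brownian motion, P(M_t ≥ a) = 2 · P(B_t ≥ a) for a ≥ 0. Since B_t ~ N(0, t), P(B_t ≥ 1.43) = 1 − Φ(1.43/√t) = 1 − Φ(1.43/√13.99) = 1 − Φ(0.3823). So
  P(M_{13.99} ≥ 1.43) = 2(1 − Φ(0.3823)) ≈ 0.7022.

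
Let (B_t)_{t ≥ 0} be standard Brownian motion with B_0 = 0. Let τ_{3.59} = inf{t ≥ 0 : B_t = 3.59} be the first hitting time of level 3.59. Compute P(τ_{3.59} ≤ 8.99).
P(τ_{3.59} ≤ 8.99) = 2(1 − Φ(3.59/√8.99)) = 2(1 − Φ(1.1973)) ≈ 0.2312

By the reflection principle for standard BM, P(τ_b ≤ t) = 2 · P(B_t ≥ b). Since B_t ~ N(0, t), P(B_t ≥ 3.59) = 1 − Φ(3.59/√t) = 1 − Φ(3.59/√8.99) = 1 − Φ(1.1973) ≈ 0.11559. Doubling: P(τ_{3.59} ≤ 8.99) ≈ 2 · 0.11559 = 0.23118 ≈ 0.2312.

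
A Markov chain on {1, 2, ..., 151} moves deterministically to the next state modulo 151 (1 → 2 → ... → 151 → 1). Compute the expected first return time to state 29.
E[T_29 | X_0 = 29] = 151

The chain cycles deterministically, so starting at state 29 it returns in exactly 151 steps. Equivalently, the stationary distribution is uniform π_j = 1/151 for every state j, so by Kac's formula E[T_29] = 1/π_29 = 151.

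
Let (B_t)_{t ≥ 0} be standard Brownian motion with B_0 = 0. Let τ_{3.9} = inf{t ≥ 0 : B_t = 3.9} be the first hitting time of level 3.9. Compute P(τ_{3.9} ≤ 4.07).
P(τ_{3.9} ≤ 4.07) = 2(1 − Φ(3.9/√4.07)) = 2(1 − Φ(1.9332)) ≈ 0.0532

By the reflection principle for standard BM, P(τ_b ≤ t) = 2 · P(B_t ≥ b). Since B_t ~ N(0, t), P(B_t ≥ 3.9) = 1 − Φ(3.9/√t) = 1 − Φ(3.9/√4.07) = 1 − Φ(1.9332) ≈ 0.02661. Doubling: P(τ_{3.9} ≤ 4.07) ≈ 2 · 0.02661 = 0.05322 ≈ 0.0532.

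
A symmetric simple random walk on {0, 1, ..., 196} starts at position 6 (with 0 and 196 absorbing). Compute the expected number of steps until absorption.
E[τ | X_0 = 6] = 1140

Let v_k = E[τ | X_0 = k]. Boundary: v_0 = v_196 = 0. Recurrence: v_k = 1 + (v_{k-1} + v_{k+1})/2 for 1 ≤ k ≤ 195. The particular solution to v_k − (v_{k-1} + v_{k+1})/2 = 1 is v_k = −k^2. Adding homogeneous solution A + B k and matching boundaries gives v_k = k (196 − k). Substituting k = 6: v_6 = 6 · 190 = 1140.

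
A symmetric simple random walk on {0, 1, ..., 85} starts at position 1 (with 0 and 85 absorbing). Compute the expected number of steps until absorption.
E[τ | X_0 = 1] = 84

Let v_k = E[τ | X_0 = k]. Boundary: v_0 = v_85 = 0. Recurrence: v_k = 1 + (v_{k-1} + v_{k+1})/2 for 1 ≤ k ≤ 84. The particular solution to v_k − (v_{k-1} + v_{k+1})/2 = 1 is v_k = −k^2. Adding homogeneous solution A + B k and matching boundaries gives v_k = k (85 − k). Substituting k = 1: v_1 = 1 · 84 = 84.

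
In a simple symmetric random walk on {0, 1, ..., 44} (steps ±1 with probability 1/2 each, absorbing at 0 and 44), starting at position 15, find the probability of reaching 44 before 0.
P(hit 44 before 0) = 15/44

Let u_k = P(hit 44 before 0 | start at k). Then u_0 = 0, u_44 = 1, and u_k = u_{k-1}/2 + u_{k+1}/2 for 1 ≤ k ≤ 43. This harmonic recurrence is solved by u_k = k/44, giving u_15 = 15/44.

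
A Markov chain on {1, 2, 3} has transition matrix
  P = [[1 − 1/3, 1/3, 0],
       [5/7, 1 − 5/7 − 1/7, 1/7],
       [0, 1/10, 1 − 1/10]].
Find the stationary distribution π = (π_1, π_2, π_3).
π = (15/32, 7/32, 5/16)

This is a birth-death chain on three states, which satisfies detailed balance: π_1 · P_{12} = π_2 · P_{21} and π_2 · P_{23} = π_3 · P_{32}.
From π_1 · 1/3 = π_2 · 5/7: π_2/π_1 = (1/3)/(5/7) = 7/15.
From π_2 · 1/7 = π_3 · 1/10: π_3/π_2 = (1/7)/(1/10) = 10/7.
Take π_1 proportional to 1; then unnormalized π = (1, 7/15, 2/3). Normalize by dividing by the sum 32/15:
  π = (15/32, 7/32, 5/16).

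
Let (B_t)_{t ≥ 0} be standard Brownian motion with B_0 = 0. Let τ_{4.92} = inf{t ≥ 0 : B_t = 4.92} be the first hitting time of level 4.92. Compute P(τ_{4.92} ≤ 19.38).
P(τ_{4.92} ≤ 19.38) = 2(1 − Φ(4.92/√19.38)) = 2(1 − Φ(1.1176)) ≈ 0.2637

By the reflection principle for standard BM, P(τ_b ≤ t) = 2 · P(B_t ≥ b). Since B_t ~ N(0, t), P(B_t ≥ 4.92) = 1 − Φ(4.92/√t) = 1 − Φ(4.92/√19.38) = 1 − Φ(1.1176) ≈ 0.13187. Doubling: P(τ_{4.92} ≤ 19.38) ≈ 2 · 0.13187 = 0.26374 ≈ 0.2637.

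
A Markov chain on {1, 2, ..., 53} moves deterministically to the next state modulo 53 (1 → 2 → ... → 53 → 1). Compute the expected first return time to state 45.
E[T_45 | X_0 = 45] = 53

The chain cycles deterministically, so starting at state 45 it returns in exactly 53 steps. Equivalently, the stationary distribution is uniform π_j = 1/53 for every state j, so by Kac's formula E[T_45] = 1/π_45 = 53.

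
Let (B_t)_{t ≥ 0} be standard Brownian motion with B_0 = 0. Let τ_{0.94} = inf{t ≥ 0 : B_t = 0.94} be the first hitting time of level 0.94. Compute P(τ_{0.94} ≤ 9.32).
P(τ_{0.94} ≤ 9.32) = 2(1 − Φ(0.94/√9.32)) = 2(1 − Φ(0.3079)) ≈ 0.7582

By the reflection principle for standard BM, P(τ_b ≤ t) = 2 · P(B_t ≥ b). Since B_t ~ N(0, t), P(B_t ≥ 0.94) = 1 − Φ(0.94/√t) = 1 − Φ(0.94/√9.32) = 1 − Φ(0.3079) ≈ 0.37908. Doubling: P(τ_{0.94} ≤ 9.32) ≈ 2 · 0.37908 = 0.75816 ≈ 0.7582.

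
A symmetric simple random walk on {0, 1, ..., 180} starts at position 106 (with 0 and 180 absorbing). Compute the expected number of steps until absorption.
E[τ | X_0 = 106] = 7844

Let v_k = E[τ | X_0 = k]. Boundary: v_0 = v_180 = 0. Recurrence: v_k = 1 + (v_{k-1} + v_{k+1})/2 for 1 ≤ k ≤ 179. The particular solution to v_k − (v_{k-1} + v_{k+1})/2 = 1 is v_k = −k^2. Adding homogeneous solution A + B k and matching boundaries gives v_k = k (180 − k). Substituting k = 106: v_106 = 106 · 74 = 7844.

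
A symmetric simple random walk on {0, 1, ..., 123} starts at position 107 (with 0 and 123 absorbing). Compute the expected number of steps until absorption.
E[τ | X_0 = 107] = 1712

Let v_k = E[τ | X_0 = k]. Boundary: v_0 = v_123 = 0. Recurrence: v_k = 1 + (v_{k-1} + v_{k+1})/2 for 1 ≤ k ≤ 122. The particular solution to v_k − (v_{k-1} + v_{k+1})/2 = 1 is v_k = −k^2. Adding homogeneous solution A + B k and matching boundaries gives v_k = k (123 − k). Substituting k = 107: v_107 = 107 · 16 = 1712.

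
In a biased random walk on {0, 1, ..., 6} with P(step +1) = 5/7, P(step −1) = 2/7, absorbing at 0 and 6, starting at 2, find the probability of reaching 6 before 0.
P(hit 6 before 0) = (1 − (2/5)^2) / (1 − (2/5)^6) = 625/741

Let u_k denote P(reach 6 before 0 | start at k). Boundary: u_0 = 0, u_6 = 1. Recurrence: u_k = 5/7·u_{k+1} + 2/7·u_{k-1} for 1 ≤ k ≤ 5. Try u_k = A + B·r^k with r = q/p = (2/7)/(5/7) = 2/5. Substitution satisfies the recurrence; boundary conditions give:
  u_k = (1 − r^k) / (1 − r^N) = (1 − (2/5)^2) / (1 − (2/5)^6) = 625/741.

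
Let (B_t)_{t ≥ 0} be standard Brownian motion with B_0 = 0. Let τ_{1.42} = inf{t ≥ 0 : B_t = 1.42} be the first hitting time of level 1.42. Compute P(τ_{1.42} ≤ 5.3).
P(τ_{1.42} ≤ 5.3) = 2(1 − Φ(1.42/√5.3)) = 2(1 − Φ(0.6168)) ≈ 0.5374

By the reflection principle for standard BM, P(τ_b ≤ t) = 2 · P(B_t ≥ b). Since B_t ~ N(0, t), P(B_t ≥ 1.42) = 1 − Φ(1.42/√t) = 1 − Φ(1.42/√5.3) = 1 − Φ(0.6168) ≈ 0.26868. Doubling: P(τ_{1.42} ≤ 5.3) ≈ 2 · 0.26868 = 0.53736 ≈ 0.5374.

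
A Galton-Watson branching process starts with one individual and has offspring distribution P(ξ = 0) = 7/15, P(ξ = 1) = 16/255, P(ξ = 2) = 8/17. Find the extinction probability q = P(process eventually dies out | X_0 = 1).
q = 119/120

The pgf is f(s) = 7/15 + 16/255·s + 8/17·s². The extinction probability q is the smallest fixed point of f in [0, 1]. Setting s = f(s):
  8/17·s² + (16/255 − 1)·s + 7/15 = 0
  8/17·s² − (7/15 + 8/17)·s + 7/15 = 0
which factors as (s − 1)·(8/17·s − 7/15) = 0, giving roots s = 1 and s = (7/15)/(8/17) = 119/120.
Mean offspring μ = 16/255 + 2·8/17 = 256/255 > 1 (supercritical), so q < 1. The extinction probability is the smaller root: q = (7/15)/(8/17) = 119/120.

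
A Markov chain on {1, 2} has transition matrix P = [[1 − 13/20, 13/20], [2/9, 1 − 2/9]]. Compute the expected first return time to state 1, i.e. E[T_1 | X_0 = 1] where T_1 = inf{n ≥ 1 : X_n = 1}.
E[T_1 | X_0 = 1] = 1/π_1 = 157/40

For an irreducible recurrent Markov chain with stationary distribution π, E[T_i | X_0 = i] = 1/π_i (Kac's formula). Here π_1 = (2/9)/(13/20 + 2/9) = (2/9)/(157/180) = 40/157, so E[T_1 | X_0 = 1] = 1/π_1 = (13/20 + 2/9)/(2/9) = (157/180)/(2/9) = 157/40.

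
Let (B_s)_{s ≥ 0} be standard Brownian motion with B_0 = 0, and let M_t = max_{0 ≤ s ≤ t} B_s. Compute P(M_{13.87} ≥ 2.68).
P(M_{13.87} ≥ 2.68) = 2·P(B_{13.87} ≥ 2.68) = 2(1 − Φ(2.68/√13.87)) ≈ 0.4718

By the reflection principle for Brownian motion, P(M_t ≥ a) = 2 · P(B_t ≥ a) for a ≥ 0. Since B_t ~ N(0, t), P(B_t ≥ 2.68) = 1 − Φ(2.68/√t) = 1 − Φ(2.68/√13.87) = 1 − Φ(0.7196). So
  P(M_{13.87} ≥ 2.68) = 2(1 − Φ(0.7196)) ≈ 0.4718.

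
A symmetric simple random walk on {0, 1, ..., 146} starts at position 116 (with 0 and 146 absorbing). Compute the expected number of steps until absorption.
E[τ | X_0 = 116] = 3480

Let v_k = E[τ | X_0 = k]. Boundary: v_0 = v_146 = 0. Recurrence: v_k = 1 + (v_{k-1} + v_{k+1})/2 for 1 ≤ k ≤ 145. The particular solution to v_k − (v_{k-1} + v_{k+1})/2 = 1 is v_k = −k^2. Adding homogeneous solution A + B k and matching boundaries gives v_k = k (146 − k). Substituting k = 116: v_116 = 116 · 30 = 3480.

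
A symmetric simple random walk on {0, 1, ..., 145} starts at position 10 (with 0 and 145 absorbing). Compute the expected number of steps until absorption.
E[τ | X_0 = 10] = 1350

Let v_k = E[τ | X_0 = k]. Boundary: v_0 = v_145 = 0. Recurrence: v_k = 1 + (v_{k-1} + v_{k+1})/2 for 1 ≤ k ≤ 144. The particular solution to v_k − (v_{k-1} + v_{k+1})/2 = 1 is v_k = −k^2. Adding homogeneous solution A + B k and matching boundaries gives v_k = k (145 − k). Substituting k = 10: v_10 = 10 · 135 = 1350.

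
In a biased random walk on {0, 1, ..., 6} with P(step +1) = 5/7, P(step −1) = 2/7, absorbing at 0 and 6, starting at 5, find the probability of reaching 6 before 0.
P(hit 6 before 0) = (1 − (2/5)^5) / (1 − (2/5)^6) = 5155/5187

Let u_k denote P(reach 6 before 0 | start at k). Boundary: u_0 = 0, u_6 = 1. Recurrence: u_k = 5/7·u_{k+1} + 2/7·u_{k-1} for 1 ≤ k ≤ 5. Try u_k = A + B·r^k with r = q/p = (2/7)/(5/7) = 2/5. Substitution satisfies the recurrence; boundary conditions give:
  u_k = (1 − r^k) / (1 − r^N) = (1 − (2/5)^5) / (1 − (2/5)^6) = 5155/5187.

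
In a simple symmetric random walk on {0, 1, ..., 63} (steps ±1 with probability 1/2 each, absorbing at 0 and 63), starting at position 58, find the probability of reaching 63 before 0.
P(hit 63 before 0) = 58/63

Let u_k = P(hit 63 before 0 | start at k). Then u_0 = 0, u_63 = 1, and u_k = u_{k-1}/2 + u_{k+1}/2 for 1 ≤ k ≤ 62. This harmonic recurrence is solved by u_k = k/63, giving u_58 = 58/63.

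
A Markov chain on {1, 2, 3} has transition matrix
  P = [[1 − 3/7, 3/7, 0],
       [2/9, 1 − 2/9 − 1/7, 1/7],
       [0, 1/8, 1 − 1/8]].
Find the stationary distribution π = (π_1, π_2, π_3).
π = (98/503, 189/503, 216/503)

This is a birth-death chain on three states, which satisfies detailed balance: π_1 · P_{12} = π_2 · P_{21} and π_2 · P_{23} = π_3 · P_{32}.
From π_1 · 3/7 = π_2 · 2/9: π_2/π_1 = (3/7)/(2/9) = 27/14.
From π_2 · 1/7 = π_3 · 1/8: π_3/π_2 = (1/7)/(1/8) = 8/7.
Take π_1 proportional to 1; then unnormalized π = (1, 27/14, 108/49). Normalize by dividing by the sum 503/98:
  π = (98/503, 189/503, 216/503).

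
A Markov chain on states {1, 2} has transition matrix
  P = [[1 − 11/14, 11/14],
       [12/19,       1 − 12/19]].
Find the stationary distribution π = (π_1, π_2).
π_1 = 168/377, π_2 = 209/377

Solve πP = π with π_1 + π_2 = 1. From πP = π: π_1 · (1 − 11/14) + π_2 · 12/19 = π_1 ⇒ π_2 · 12/19 = π_1 · 11/14 ⇒ π_2/π_1 = (11/14)/(12/19) = 209/168. Together with π_1 + π_2 = 1:
  π_1 = (12/19)/(11/14 + 12/19) = (12/19)/(377/266) = 168/377,
  π_2 = (11/14)/(11/14 + 12/19) = (11/14)/(377/266) = 209/377.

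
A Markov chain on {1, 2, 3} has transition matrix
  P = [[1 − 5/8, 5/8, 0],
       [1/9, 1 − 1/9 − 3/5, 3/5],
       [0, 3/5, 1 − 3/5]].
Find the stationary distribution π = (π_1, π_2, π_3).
π = (4/49, 45/98, 45/98)

This is a birth-death chain on three states, which satisfies detailed balance: π_1 · P_{12} = π_2 · P_{21} and π_2 · P_{23} = π_3 · P_{32}.
From π_1 · 5/8 = π_2 · 1/9: π_2/π_1 = (5/8)/(1/9) = 45/8.
From π_2 · 3/5 = π_3 · 3/5: π_3/π_2 = (3/5)/(3/5) = 1.
Take π_1 proportional to 1; then unnormalized π = (1, 45/8, 45/8). Normalize by dividing by the sum 49/4:
  π = (4/49, 45/98, 45/98).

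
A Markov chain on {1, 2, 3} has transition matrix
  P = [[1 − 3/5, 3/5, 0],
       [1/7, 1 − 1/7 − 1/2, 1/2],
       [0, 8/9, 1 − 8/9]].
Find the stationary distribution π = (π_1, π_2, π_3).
π = (16/121, 336/605, 189/605)

This is a birth-death chain on three states, which satisfies detailed balance: π_1 · P_{12} = π_2 · P_{21} and π_2 · P_{23} = π_3 · P_{32}.
From π_1 · 3/5 = π_2 · 1/7: π_2/π_1 = (3/5)/(1/7) = 21/5.
From π_2 · 1/2 = π_3 · 8/9: π_3/π_2 = (1/2)/(8/9) = 9/16.
Take π_1 proportional to 1; then unnormalized π = (1, 21/5, 189/80). Normalize by dividing by the sum 121/16:
  π = (16/121, 336/605, 189/605).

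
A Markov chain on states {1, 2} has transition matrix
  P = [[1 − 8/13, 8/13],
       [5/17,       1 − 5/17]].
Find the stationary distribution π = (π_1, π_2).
π_1 = 65/201, π_2 = 136/201

Solve πP = π with π_1 + π_2 = 1. From πP = π: π_1 · (1 − 8/13) + π_2 · 5/17 = π_1 ⇒ π_2 · 5/17 = π_1 · 8/13 ⇒ π_2/π_1 = (8/13)/(5/17) = 136/65. Together with π_1 + π_2 = 1:
  π_1 = (5/17)/(8/13 + 5/17) = (5/17)/(201/221) = 65/201,
  π_2 = (8/13)/(8/13 + 5/17) = (8/13)/(201/221) = 136/201.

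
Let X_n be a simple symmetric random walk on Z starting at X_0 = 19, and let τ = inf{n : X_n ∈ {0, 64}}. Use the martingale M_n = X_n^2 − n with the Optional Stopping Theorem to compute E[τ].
E[τ] = 855

M_n = X_n^2 − n is a martingale (since E[X_{n+1}^2 | F_n] = X_n^2 + 1). By OST (τ has finite mean in a bounded region), E[M_τ] = E[M_0] = X_0^2 − 0 = 19^2 = 361. Also E[M_τ] = E[X_τ^2] − E[τ]. The walk exits at 0 or 64, with P(hit 64 first) = 19/64, so E[X_τ^2] = 64^2 · 19/64 + 0 = 1216. Thus E[τ] = E[X_τ^2] − E[M_τ] = 1216 − 361 = 855 = 19(64 − 19) = 855.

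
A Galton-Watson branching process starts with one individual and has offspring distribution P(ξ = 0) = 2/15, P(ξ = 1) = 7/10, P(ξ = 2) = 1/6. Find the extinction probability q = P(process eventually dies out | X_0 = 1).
q = 4/5

The pgf is f(s) = 2/15 + 7/10·s + 1/6·s². The extinction probability q is the smallest fixed point of f in [0, 1]. Setting s = f(s):
  1/6·s² + (7/10 − 1)·s + 2/15 = 0
  1/6·s² − (2/15 + 1/6)·s + 2/15 = 0
which factors as (s − 1)·(1/6·s − 2/15) = 0, giving roots s = 1 and s = (2/15)/(1/6) = 4/5.
Mean offspring μ = 7/10 + 2·1/6 = 31/30 > 1 (supercritical), so q < 1. The extinction probability is the smaller root: q = (2/15)/(1/6) = 4/5.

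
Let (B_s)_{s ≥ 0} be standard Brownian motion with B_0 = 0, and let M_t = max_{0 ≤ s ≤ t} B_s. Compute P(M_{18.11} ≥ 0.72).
P(M_{18.11} ≥ 0.72) = 2·P(B_{18.11} ≥ 0.72) = 2(1 − Φ(0.72/√18.11)) ≈ 0.8656

By the reflection principle for Brownian motion, P(M_t ≥ a) = 2 · P(B_t ≥ a) for a ≥ 0. Since B_t ~ N(0, t), P(B_t ≥ 0.72) = 1 − Φ(0.72/√t) = 1 − Φ(0.72/√18.11) = 1 − Φ(0.1692). So
  P(M_{18.11} ≥ 0.72) = 2(1 − Φ(0.1692)) ≈ 0.8656.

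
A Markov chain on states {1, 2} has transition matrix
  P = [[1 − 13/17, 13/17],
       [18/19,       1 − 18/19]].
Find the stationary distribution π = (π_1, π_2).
π_1 = 306/553, π_2 = 247/553

Solve πP = π with π_1 + π_2 = 1. From πP = π: π_1 · (1 − 13/17) + π_2 · 18/19 = π_1 ⇒ π_2 · 18/19 = π_1 · 13/17 ⇒ π_2/π_1 = (13/17)/(18/19) = 247/306. Together with π_1 + π_2 = 1:
  π_1 = (18/19)/(13/17 + 18/19) = (18/19)/(553/323) = 306/553,
  π_2 = (13/17)/(13/17 + 18/19) = (13/17)/(553/323) = 247/553.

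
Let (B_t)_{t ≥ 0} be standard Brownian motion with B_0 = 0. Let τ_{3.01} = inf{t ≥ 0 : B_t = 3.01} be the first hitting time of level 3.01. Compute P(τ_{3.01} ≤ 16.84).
P(τ_{3.01} ≤ 16.84) = 2(1 − Φ(3.01/√16.84)) = 2(1 − Φ(0.7335)) ≈ 0.4633

By the reflection principle for standard BM, P(τ_b ≤ t) = 2 · P(B_t ≥ b). Since B_t ~ N(0, t), P(B_t ≥ 3.01) = 1 − Φ(3.01/√t) = 1 − Φ(3.01/√16.84) = 1 − Φ(0.7335) ≈ 0.23163. Doubling: P(τ_{3.01} ≤ 16.84) ≈ 2 · 0.23163 = 0.46326 ≈ 0.4633.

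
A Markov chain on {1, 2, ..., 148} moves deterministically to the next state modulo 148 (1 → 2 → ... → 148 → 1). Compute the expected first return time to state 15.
E[T_15 | X_0 = 15] = 148

The chain cycles deterministically, so starting at state 15 it returns in exactly 148 steps. Equivalently, the stationary distribution is uniform π_j = 1/148 for every state j, so by Kac's formula E[T_15] = 1/π_15 = 148.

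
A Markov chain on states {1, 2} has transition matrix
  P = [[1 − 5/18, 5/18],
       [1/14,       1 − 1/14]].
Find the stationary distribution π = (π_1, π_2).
π_1 = 9/44, π_2 = 35/44

Solve πP = π with π_1 + π_2 = 1. From πP = π: π_1 · (1 − 5/18) + π_2 · 1/14 = π_1 ⇒ π_2 · 1/14 = π_1 · 5/18 ⇒ π_2/π_1 = (5/18)/(1/14) = 35/9. Together with π_1 + π_2 = 1:
  π_1 = (1/14)/(5/18 + 1/14) = (1/14)/(22/63) = 9/44,
  π_2 = (5/18)/(5/18 + 1/14) = (5/18)/(22/63) = 35/44.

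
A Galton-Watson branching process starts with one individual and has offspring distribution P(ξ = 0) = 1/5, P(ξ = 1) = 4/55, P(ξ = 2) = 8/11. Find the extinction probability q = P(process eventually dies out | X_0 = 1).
q = 11/40

The pgf is f(s) = 1/5 + 4/55·s + 8/11·s². The extinction probability q is the smallest fixed point of f in [0, 1]. Setting s = f(s):
  8/11·s² + (4/55 − 1)·s + 1/5 = 0
  8/11·s² − (1/5 + 8/11)·s + 1/5 = 0
which factors as (s − 1)·(8/11·s − 1/5) = 0, giving roots s = 1 and s = (1/5)/(8/11) = 11/40.
Mean offspring μ = 4/55 + 2·8/11 = 84/55 > 1 (supercritical), so q < 1. The extinction probability is the smaller root: q = (1/5)/(8/11) = 11/40.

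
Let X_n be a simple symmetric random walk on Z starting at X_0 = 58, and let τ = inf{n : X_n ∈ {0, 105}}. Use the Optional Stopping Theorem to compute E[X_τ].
E[X_τ] = 58

X_n is a martingale and τ is a bounded-mean stopping time (indeed τ is finite a.s. with bounded expectation since the walk is in a bounded region). By the OST, E[X_τ] = E[X_0] = 58. Equivalently: E[X_τ] = 105 · P(hit 105 first) + 0 · P(hit 0 first) = 105 · (58/105) = 58.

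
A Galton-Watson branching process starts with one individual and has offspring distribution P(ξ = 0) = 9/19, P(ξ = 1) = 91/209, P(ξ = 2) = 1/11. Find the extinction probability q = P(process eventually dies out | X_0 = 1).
q = 1

Mean offspring μ = 0·9/19 + 1·91/209 + 2·1/11 = 129/209 ≤ 1. For μ ≤ 1 with offspring not concentrated at 1, the Galton-Watson process goes extinct almost surely, so q = 1.
(Algebraic check: The pgf is f(s) = 9/19 + 91/209·s + 1/11·s². The extinction probability q is the smallest fixed point of f in [0, 1]. Setting s = f(s):
  1/11·s² + (91/209 − 1)·s + 9/19 = 0
  1/11·s² − (9/19 + 1/11)·s + 9/19 = 0
which factors as (s − 1)·(1/11·s − 9/19) = 0, giving roots s = 1 and s = (9/19)/(1/11) = 99/19. Since 99/19 ≥ 1, the smallest root in [0, 1] is s = 1.)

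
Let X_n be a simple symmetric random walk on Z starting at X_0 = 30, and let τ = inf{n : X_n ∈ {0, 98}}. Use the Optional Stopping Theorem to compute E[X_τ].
E[X_τ] = 30

X_n is a martingale and τ is a bounded-mean stopping time (indeed τ is finite a.s. with bounded expectation since the walk is in a bounded region). By the OST, E[X_τ] = E[X_0] = 30. Equivalently: E[X_τ] = 98 · P(hit 98 first) + 0 · P(hit 0 first) = 98 · (30/98) = 30.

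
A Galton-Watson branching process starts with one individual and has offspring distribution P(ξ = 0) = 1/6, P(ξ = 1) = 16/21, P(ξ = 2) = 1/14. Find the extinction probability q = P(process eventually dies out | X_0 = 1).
q = 1

Mean offspring μ = 0·1/6 + 1·16/21 + 2·1/14 = 19/21 ≤ 1. For μ ≤ 1 with offspring not concentrated at 1, the Galton-Watson process goes extinct almost surely, so q = 1.
(Algebraic check: The pgf is f(s) = 1/6 + 16/21·s + 1/14·s². The extinction probability q is the smallest fixed point of f in [0, 1]. Setting s = f(s):
  1/14·s² + (16/21 − 1)·s + 1/6 = 0
  1/14·s² − (1/6 + 1/14)·s + 1/6 = 0
which factors as (s − 1)·(1/14·s − 1/6) = 0, giving roots s = 1 and s = (1/6)/(1/14) = 7/3. Since 7/3 ≥ 1, the smallest root in [0, 1] is s = 1.)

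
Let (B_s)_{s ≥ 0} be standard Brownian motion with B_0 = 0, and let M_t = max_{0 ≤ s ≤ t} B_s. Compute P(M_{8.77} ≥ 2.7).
P(M_{8.77} ≥ 2.7) = 2·P(B_{8.77} ≥ 2.7) = 2(1 − Φ(2.7/√8.77)) ≈ 0.3619

By the reflection principle for Brownian motion, P(M_t ≥ a) = 2 · P(B_t ≥ a) for a ≥ 0. Since B_t ~ N(0, t), P(B_t ≥ 2.7) = 1 − Φ(2.7/√t) = 1 − Φ(2.7/√8.77) = 1 − Φ(0.9117). So
  P(M_{8.77} ≥ 2.7) = 2(1 − Φ(0.9117)) ≈ 0.3619.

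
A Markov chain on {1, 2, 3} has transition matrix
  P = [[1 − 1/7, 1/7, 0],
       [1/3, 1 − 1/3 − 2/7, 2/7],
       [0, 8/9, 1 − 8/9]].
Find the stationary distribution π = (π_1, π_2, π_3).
π = (196/307, 84/307, 27/307)

This is a birth-death chain on three states, which satisfies detailed balance: π_1 · P_{12} = π_2 · P_{21} and π_2 · P_{23} = π_3 · P_{32}.
From π_1 · 1/7 = π_2 · 1/3: π_2/π_1 = (1/7)/(1/3) = 3/7.
From π_2 · 2/7 = π_3 · 8/9: π_3/π_2 = (2/7)/(8/9) = 9/28.
Take π_1 proportional to 1; then unnormalized π = (1, 3/7, 27/196). Normalize by dividing by the sum 307/196:
  π = (196/307, 84/307, 27/307).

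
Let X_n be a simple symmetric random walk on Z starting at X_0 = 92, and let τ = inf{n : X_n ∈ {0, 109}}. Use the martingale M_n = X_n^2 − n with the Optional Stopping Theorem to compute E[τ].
E[τ] = 1564

M_n = X_n^2 − n is a martingale (since E[X_{n+1}^2 | F_n] = X_n^2 + 1). By OST (τ has finite mean in a bounded region), E[M_τ] = E[M_0] = X_0^2 − 0 = 92^2 = 8464. Also E[M_τ] = E[X_τ^2] − E[τ]. The walk exits at 0 or 109, with P(hit 109 first) = 92/109, so E[X_τ^2] = 109^2 · 92/109 + 0 = 10028. Thus E[τ] = E[X_τ^2] − E[M_τ] = 10028 − 8464 = 1564 = 92(109 − 92) = 1564.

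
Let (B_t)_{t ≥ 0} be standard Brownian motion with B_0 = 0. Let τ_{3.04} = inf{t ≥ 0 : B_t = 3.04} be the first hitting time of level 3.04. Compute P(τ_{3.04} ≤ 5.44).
P(τ_{3.04} ≤ 5.44) = 2(1 − Φ(3.04/√5.44)) = 2(1 − Φ(1.3034)) ≈ 0.1924

By the reflection principle for standard BM, P(τ_b ≤ t) = 2 · P(B_t ≥ b). Since B_t ~ N(0, t), P(B_t ≥ 3.04) = 1 − Φ(3.04/√t) = 1 − Φ(3.04/√5.44) = 1 − Φ(1.3034) ≈ 0.09622. Doubling: P(τ_{3.04} ≤ 5.44) ≈ 2 · 0.09622 = 0.19244 ≈ 0.1924.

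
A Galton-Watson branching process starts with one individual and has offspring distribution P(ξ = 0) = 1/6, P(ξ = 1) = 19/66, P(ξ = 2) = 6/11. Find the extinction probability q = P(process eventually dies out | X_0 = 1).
q = 11/36

The pgf is f(s) = 1/6 + 19/66·s + 6/11·s². The extinction probability q is the smallest fixed point of f in [0, 1]. Setting s = f(s):
  6/11·s² + (19/66 − 1)·s + 1/6 = 0
  6/11·s² − (1/6 + 6/11)·s + 1/6 = 0
which factors as (s − 1)·(6/11·s − 1/6) = 0, giving roots s = 1 and s = (1/6)/(6/11) = 11/36.
Mean offspring μ = 19/66 + 2·6/11 = 91/66 > 1 (supercritical), so q < 1. The extinction probability is the smaller root: q = (1/6)/(6/11) = 11/36.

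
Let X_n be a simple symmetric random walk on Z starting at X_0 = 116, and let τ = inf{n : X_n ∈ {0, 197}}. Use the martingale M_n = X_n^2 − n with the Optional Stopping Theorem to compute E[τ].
E[τ] = 9396

M_n = X_n^2 − n is a martingale (since E[X_{n+1}^2 | F_n] = X_n^2 + 1). By OST (τ has finite mean in a bounded region), E[M_τ] = E[M_0] = X_0^2 − 0 = 116^2 = 13456. Also E[M_τ] = E[X_τ^2] − E[τ]. The walk exits at 0 or 197, with P(hit 197 first) = 116/197, so E[X_τ^2] = 197^2 · 116/197 + 0 = 22852. Thus E[τ] = E[X_τ^2] − E[M_τ] = 22852 − 13456 = 9396 = 116(197 − 116) = 9396.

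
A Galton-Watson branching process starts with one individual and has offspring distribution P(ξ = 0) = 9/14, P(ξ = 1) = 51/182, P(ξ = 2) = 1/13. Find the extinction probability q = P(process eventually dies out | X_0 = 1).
q = 1

Mean offspring μ = 0·9/14 + 1·51/182 + 2·1/13 = 79/182 ≤ 1. For μ ≤ 1 with offspring not concentrated at 1, the Galton-Watson process goes extinct almost surely, so q = 1.
(Algebraic check: The pgf is f(s) = 9/14 + 51/182·s + 1/13·s². The extinction probability q is the smallest fixed point of f in [0, 1]. Setting s = f(s):
  1/13·s² + (51/182 − 1)·s + 9/14 = 0
  1/13·s² − (9/14 + 1/13)·s + 9/14 = 0
which factors as (s − 1)·(1/13·s − 9/14) = 0, giving roots s = 1 and s = (9/14)/(1/13) = 117/14. Since 117/14 ≥ 1, the smallest root in [0, 1] is s = 1.)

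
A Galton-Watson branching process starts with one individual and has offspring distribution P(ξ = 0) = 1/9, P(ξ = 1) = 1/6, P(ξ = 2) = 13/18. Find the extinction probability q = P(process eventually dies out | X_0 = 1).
q = 2/13

The pgf is f(s) = 1/9 + 1/6·s + 13/18·s². The extinction probability q is the smallest fixed point of f in [0, 1]. Setting s = f(s):
  13/18·s² + (1/6 − 1)·s + 1/9 = 0
  13/18·s² − (1/9 + 13/18)·s + 1/9 = 0
which factors as (s − 1)·(13/18·s − 1/9) = 0, giving roots s = 1 and s = (1/9)/(13/18) = 2/13.
Mean offspring μ = 1/6 + 2·13/18 = 29/18 > 1 (supercritical), so q < 1. The extinction probability is the smaller root: q = (1/9)/(13/18) = 2/13.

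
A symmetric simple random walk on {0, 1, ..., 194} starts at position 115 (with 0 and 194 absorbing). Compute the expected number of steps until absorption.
E[τ | X_0 = 115] = 9085

Let v_k = E[τ | X_0 = k]. Boundary: v_0 = v_194 = 0. Recurrence: v_k = 1 + (v_{k-1} + v_{k+1})/2 for 1 ≤ k ≤ 193. The particular solution to v_k − (v_{k-1} + v_{k+1})/2 = 1 is v_k = −k^2. Adding homogeneous solution A + B k and matching boundaries gives v_k = k (194 − k). Substituting k = 115: v_115 = 115 · 79 = 9085.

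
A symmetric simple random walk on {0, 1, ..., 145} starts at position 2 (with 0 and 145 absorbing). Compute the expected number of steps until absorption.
E[τ | X_0 = 2] = 286

Let v_k = E[τ | X_0 = k]. Boundary: v_0 = v_145 = 0. Recurrence: v_k = 1 + (v_{k-1} + v_{k+1})/2 for 1 ≤ k ≤ 144. The particular solution to v_k − (v_{k-1} + v_{k+1})/2 = 1 is v_k = −k^2. Adding homogeneous solution A + B k and matching boundaries gives v_k = k (145 − k). Substituting k = 2: v_2 = 2 · 143 = 286.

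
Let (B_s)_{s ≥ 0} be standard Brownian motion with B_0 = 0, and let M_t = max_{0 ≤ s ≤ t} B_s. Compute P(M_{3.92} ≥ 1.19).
P(M_{3.92} ≥ 1.19) = 2·P(B_{3.92} ≥ 1.19) = 2(1 − Φ(1.19/√3.92)) ≈ 0.5478

By the reflection principle for Brownian motion, P(M_t ≥ a) = 2 · P(B_t ≥ a) for a ≥ 0. Since B_t ~ N(0, t), P(B_t ≥ 1.19) = 1 − Φ(1.19/√t) = 1 − Φ(1.19/√3.92) = 1 − Φ(0.6010). So
  P(M_{3.92} ≥ 1.19) = 2(1 − Φ(0.6010)) ≈ 0.5478.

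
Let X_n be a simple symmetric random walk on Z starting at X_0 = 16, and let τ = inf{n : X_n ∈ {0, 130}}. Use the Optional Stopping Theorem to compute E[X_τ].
E[X_τ] = 16

X_n is a martingale and τ is a bounded-mean stopping time (indeed τ is finite a.s. with bounded expectation since the walk is in a bounded region). By the OST, E[X_τ] = E[X_0] = 16. Equivalently: E[X_τ] = 130 · P(hit 130 first) + 0 · P(hit 0 first) = 130 · (16/130) = 16.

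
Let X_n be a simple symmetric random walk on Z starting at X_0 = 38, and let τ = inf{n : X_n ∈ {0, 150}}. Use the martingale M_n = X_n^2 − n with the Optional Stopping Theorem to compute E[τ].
E[τ] = 4256

M_n = X_n^2 − n is a martingale (since E[X_{n+1}^2 | F_n] = X_n^2 + 1). By OST (τ has finite mean in a bounded region), E[M_τ] = E[M_0] = X_0^2 − 0 = 38^2 = 1444. Also E[M_τ] = E[X_τ^2] − E[τ]. The walk exits at 0 or 150, with P(hit 150 first) = 38/150, so E[X_τ^2] = 150^2 · 38/150 + 0 = 5700. Thus E[τ] = E[X_τ^2] − E[M_τ] = 5700 − 1444 = 4256 = 38(150 − 38) = 4256.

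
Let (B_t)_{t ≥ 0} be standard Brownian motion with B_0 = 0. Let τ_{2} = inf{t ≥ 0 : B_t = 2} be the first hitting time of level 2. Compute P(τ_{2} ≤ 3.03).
P(τ_{2} ≤ 3.03) = 2(1 − Φ(2/√3.03)) = 2(1 − Φ(1.1490)) ≈ 0.2506

By the reflection principle for standard BM, P(τ_b ≤ t) = 2 · P(B_t ≥ b). Since B_t ~ N(0, t), P(B_t ≥ 2) = 1 − Φ(2/√t) = 1 − Φ(2/√3.03) = 1 − Φ(1.1490) ≈ 0.12528. Doubling: P(τ_{2} ≤ 3.03) ≈ 2 · 0.12528 = 0.25056 ≈ 0.2506.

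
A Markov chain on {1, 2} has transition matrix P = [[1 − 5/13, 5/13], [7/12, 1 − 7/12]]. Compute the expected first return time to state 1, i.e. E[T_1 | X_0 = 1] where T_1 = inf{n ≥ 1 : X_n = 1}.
E[T_1 | X_0 = 1] = 1/π_1 = 151/91

For an irreducible recurrent Markov chain with stationary distribution π, E[T_i | X_0 = i] = 1/π_i (Kac's formula). Here π_1 = (7/12)/(5/13 + 7/12) = (7/12)/(151/156) = 91/151, so E[T_1 | X_0 = 1] = 1/π_1 = (5/13 + 7/12)/(7/12) = (151/156)/(7/12) = 151/91.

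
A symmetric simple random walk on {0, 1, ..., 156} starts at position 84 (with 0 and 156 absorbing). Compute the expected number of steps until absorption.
E[τ | X_0 = 84] = 6048

Let v_k = E[τ | X_0 = k]. Boundary: v_0 = v_156 = 0. Recurrence: v_k = 1 + (v_{k-1} + v_{k+1})/2 for 1 ≤ k ≤ 155. The particular solution to v_k − (v_{k-1} + v_{k+1})/2 = 1 is v_k = −k^2. Adding homogeneous solution A + B k and matching boundaries gives v_k = k (156 − k). Substituting k = 84: v_84 = 84 · 72 = 6048.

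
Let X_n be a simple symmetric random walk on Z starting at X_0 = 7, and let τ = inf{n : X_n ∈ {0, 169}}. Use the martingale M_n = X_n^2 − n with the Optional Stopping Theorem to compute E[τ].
E[τ] = 1134

M_n = X_n^2 − n is a martingale (since E[X_{n+1}^2 | F_n] = X_n^2 + 1). By OST (τ has finite mean in a bounded region), E[M_τ] = E[M_0] = X_0^2 − 0 = 7^2 = 49. Also E[M_τ] = E[X_τ^2] − E[τ]. The walk exits at 0 or 169, with P(hit 169 first) = 7/169, so E[X_τ^2] = 169^2 · 7/169 + 0 = 1183. Thus E[τ] = E[X_τ^2] − E[M_τ] = 1183 − 49 = 1134 = 7(169 − 7) = 1134.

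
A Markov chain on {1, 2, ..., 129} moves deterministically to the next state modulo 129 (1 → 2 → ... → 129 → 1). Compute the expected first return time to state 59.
E[T_59 | X_0 = 59] = 129

The chain cycles deterministically, so starting at state 59 it returns in exactly 129 steps. Equivalently, the stationary distribution is uniform π_j = 1/129 for every state j, so by Kac's formula E[T_59] = 1/π_59 = 129.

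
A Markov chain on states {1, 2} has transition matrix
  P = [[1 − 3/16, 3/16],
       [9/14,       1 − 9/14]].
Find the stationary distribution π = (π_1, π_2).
π_1 = 24/31, π_2 = 7/31

Solve πP = π with π_1 + π_2 = 1. From πP = π: π_1 · (1 − 3/16) + π_2 · 9/14 = π_1 ⇒ π_2 · 9/14 = π_1 · 3/16 ⇒ π_2/π_1 = (3/16)/(9/14) = 7/24. Together with π_1 + π_2 = 1:
  π_1 = (9/14)/(3/16 + 9/14) = (9/14)/(93/112) = 24/31,
  π_2 = (3/16)/(3/16 + 9/14) = (3/16)/(93/112) = 7/31.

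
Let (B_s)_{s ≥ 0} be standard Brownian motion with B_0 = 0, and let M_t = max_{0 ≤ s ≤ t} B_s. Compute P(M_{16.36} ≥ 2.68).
P(M_{16.36} ≥ 2.68) = 2·P(B_{16.36} ≥ 2.68) = 2(1 − Φ(2.68/√16.36)) ≈ 0.5076

By the reflection principle for Brownian motion, P(M_t ≥ a) = 2 · P(B_t ≥ a) for a ≥ 0. Since B_t ~ N(0, t), P(B_t ≥ 2.68) = 1 − Φ(2.68/√t) = 1 − Φ(2.68/√16.36) = 1 − Φ(0.6626). So
  P(M_{16.36} ≥ 2.68) = 2(1 − Φ(0.6626)) ≈ 0.5076.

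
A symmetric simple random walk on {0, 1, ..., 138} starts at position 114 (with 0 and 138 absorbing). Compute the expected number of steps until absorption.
E[τ | X_0 = 114] = 2736

Let v_k = E[τ | X_0 = k]. Boundary: v_0 = v_138 = 0. Recurrence: v_k = 1 + (v_{k-1} + v_{k+1})/2 for 1 ≤ k ≤ 137. The particular solution to v_k − (v_{k-1} + v_{k+1})/2 = 1 is v_k = −k^2. Adding homogeneous solution A + B k and matching boundaries gives v_k = k (138 − k). Substituting k = 114: v_114 = 114 · 24 = 2736.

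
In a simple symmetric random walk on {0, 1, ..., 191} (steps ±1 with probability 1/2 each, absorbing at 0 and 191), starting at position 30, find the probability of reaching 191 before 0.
P(hit 191 before 0) = 30/191

Let u_k = P(hit 191 before 0 | start at k). Then u_0 = 0, u_191 = 1, and u_k = u_{k-1}/2 + u_{k+1}/2 for 1 ≤ k ≤ 190. This harmonic recurrence is solved by u_k = k/191, giving u_30 = 30/191.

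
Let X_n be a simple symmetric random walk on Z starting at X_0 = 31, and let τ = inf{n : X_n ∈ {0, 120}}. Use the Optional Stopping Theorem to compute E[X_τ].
E[X_τ] = 31

X_n is a martingale and τ is a bounded-mean stopping time (indeed τ is finite a.s. with bounded expectation since the walk is in a bounded region). By the OST, E[X_τ] = E[X_0] = 31. Equivalently: E[X_τ] = 120 · P(hit 120 first) + 0 · P(hit 0 first) = 120 · (31/120) = 31.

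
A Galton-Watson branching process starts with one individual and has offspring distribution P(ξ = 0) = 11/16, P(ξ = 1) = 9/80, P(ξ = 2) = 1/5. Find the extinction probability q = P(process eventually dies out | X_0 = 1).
q = 1

Mean offspring μ = 0·11/16 + 1·9/80 + 2·1/5 = 41/80 ≤ 1. For μ ≤ 1 with offspring not concentrated at 1, the Galton-Watson process goes extinct almost surely, so q = 1.
(Algebraic check: The pgf is f(s) = 11/16 + 9/80·s + 1/5·s². The extinction probability q is the smallest fixed point of f in [0, 1]. Setting s = f(s):
  1/5·s² + (9/80 − 1)·s + 11/16 = 0
  1/5·s² − (11/16 + 1/5)·s + 11/16 = 0
which factors as (s − 1)·(1/5·s − 11/16) = 0, giving roots s = 1 and s = (11/16)/(1/5) = 55/16. Since 55/16 ≥ 1, the smallest root in [0, 1] is s = 1.)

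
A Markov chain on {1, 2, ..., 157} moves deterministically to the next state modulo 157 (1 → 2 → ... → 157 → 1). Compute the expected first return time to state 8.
E[T_8 | X_0 = 8] = 157

The chain cycles deterministically, so starting at state 8 it returns in exactly 157 steps. Equivalently, the stationary distribution is uniform π_j = 1/157 for every state j, so by Kac's formula E[T_8] = 1/π_8 = 157.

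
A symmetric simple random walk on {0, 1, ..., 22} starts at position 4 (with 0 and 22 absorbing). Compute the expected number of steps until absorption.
E[τ | X_0 = 4] = 72

Let v_k = E[τ | X_0 = k]. Boundary: v_0 = v_22 = 0. Recurrence: v_k = 1 + (v_{k-1} + v_{k+1})/2 for 1 ≤ k ≤ 21. The particular solution to v_k − (v_{k-1} + v_{k+1})/2 = 1 is v_k = −k^2. Adding homogeneous solution A + B k and matching boundaries gives v_k = k (22 − k). Substituting k = 4: v_4 = 4 · 18 = 72.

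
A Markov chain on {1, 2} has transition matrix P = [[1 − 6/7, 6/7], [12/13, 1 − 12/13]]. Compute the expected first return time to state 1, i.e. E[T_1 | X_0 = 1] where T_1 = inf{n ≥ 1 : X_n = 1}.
E[T_1 | X_0 = 1] = 1/π_1 = 27/14

For an irreducible recurrent Markov chain with stationary distribution π, E[T_i | X_0 = i] = 1/π_i (Kac's formula). Here π_1 = (12/13)/(6/7 + 12/13) = (12/13)/(162/91) = 14/27, so E[T_1 | X_0 = 1] = 1/π_1 = (6/7 + 12/13)/(12/13) = (162/91)/(12/13) = 27/14.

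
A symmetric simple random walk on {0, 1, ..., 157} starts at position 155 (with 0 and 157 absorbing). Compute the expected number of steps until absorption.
E[τ | X_0 = 155] = 310

Let v_k = E[τ | X_0 = k]. Boundary: v_0 = v_157 = 0. Recurrence: v_k = 1 + (v_{k-1} + v_{k+1})/2 for 1 ≤ k ≤ 156. The particular solution to v_k − (v_{k-1} + v_{k+1})/2 = 1 is v_k = −k^2. Adding homogeneous solution A + B k and matching boundaries gives v_k = k (157 − k). Substituting k = 155: v_155 = 155 · 2 = 310.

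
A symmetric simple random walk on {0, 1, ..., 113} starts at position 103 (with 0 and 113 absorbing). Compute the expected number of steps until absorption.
E[τ | X_0 = 103] = 1030

Let v_k = E[τ | X_0 = k]. Boundary: v_0 = v_113 = 0. Recurrence: v_k = 1 + (v_{k-1} + v_{k+1})/2 for 1 ≤ k ≤ 112. The particular solution to v_k − (v_{k-1} + v_{k+1})/2 = 1 is v_k = −k^2. Adding homogeneous solution A + B k and matching boundaries gives v_k = k (113 − k). Substituting k = 103: v_103 = 103 · 10 = 1030.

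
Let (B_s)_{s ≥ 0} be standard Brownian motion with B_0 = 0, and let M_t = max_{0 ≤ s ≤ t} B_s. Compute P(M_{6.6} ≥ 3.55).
P(M_{6.6} ≥ 3.55) = 2·P(B_{6.6} ≥ 3.55) = 2(1 − Φ(3.55/√6.6)) ≈ 0.1670

By the reflection principle for Brownian motion, P(M_t ≥ a) = 2 · P(B_t ≥ a) for a ≥ 0. Since B_t ~ N(0, t), P(B_t ≥ 3.55) = 1 − Φ(3.55/√t) = 1 − Φ(3.55/√6.6) = 1 − Φ(1.3818). So
  P(M_{6.6} ≥ 3.55) = 2(1 − Φ(1.3818)) ≈ 0.1670.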